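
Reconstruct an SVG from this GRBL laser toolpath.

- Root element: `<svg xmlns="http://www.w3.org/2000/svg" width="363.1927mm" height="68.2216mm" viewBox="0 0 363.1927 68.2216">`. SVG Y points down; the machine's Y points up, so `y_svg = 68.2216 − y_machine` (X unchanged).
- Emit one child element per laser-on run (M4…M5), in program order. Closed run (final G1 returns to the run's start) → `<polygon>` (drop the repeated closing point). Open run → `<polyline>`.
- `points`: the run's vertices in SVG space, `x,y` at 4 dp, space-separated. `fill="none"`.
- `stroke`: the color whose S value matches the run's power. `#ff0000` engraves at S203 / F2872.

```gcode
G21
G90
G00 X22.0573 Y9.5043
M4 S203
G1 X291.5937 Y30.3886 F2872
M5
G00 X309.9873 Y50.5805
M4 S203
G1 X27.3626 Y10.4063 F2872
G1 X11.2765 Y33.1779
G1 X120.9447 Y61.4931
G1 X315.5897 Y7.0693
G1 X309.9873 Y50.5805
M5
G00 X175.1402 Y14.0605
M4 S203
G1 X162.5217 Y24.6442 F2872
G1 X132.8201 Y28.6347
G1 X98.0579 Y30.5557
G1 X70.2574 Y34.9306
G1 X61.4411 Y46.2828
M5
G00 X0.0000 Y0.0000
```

<svg xmlns="http://www.w3.org/2000/svg" width="363.1927mm" height="68.2216mm" viewBox="0 0 363.1927 68.2216">
  <polyline points="22.0573,58.7173 291.5937,37.8330" fill="none" stroke="#ff0000"/>
  <polygon points="309.9873,17.6411 27.3626,57.8153 11.2765,35.0437 120.9447,6.7285 315.5897,61.1523" fill="none" stroke="#ff0000"/>
  <polyline points="175.1402,54.1611 162.5217,43.5774 132.8201,39.5869 98.0579,37.6659 70.2574,33.2910 61.4411,21.9388" fill="none" stroke="#ff0000"/>
</svg>

Each laser-on run becomes one SVG element. Flip Y back into SVG space with y_svg = 68.2216 − y_machine. Every run uses S203, so all elements get stroke `#ff0000` (engrave).

Run 1: The run is open, so emit a `<polyline>` with points (Y-flipped): 22.0573,58.7173 291.5937,37.8330.

Run 2: The run returns to its start, so emit a `<polygon>` with points (Y-flipped): 309.9873,17.6411 27.3626,57.8153 11.2765,35.0437 120.9447,6.7285 315.5897,61.1523.

Run 3: The run is open, so emit a `<polyline>` with points (Y-flipped): 175.1402,54.1611 162.5217,43.5774 132.8201,39.5869 98.0579,37.6659 70.2574,33.2910 61.4411,21.9388.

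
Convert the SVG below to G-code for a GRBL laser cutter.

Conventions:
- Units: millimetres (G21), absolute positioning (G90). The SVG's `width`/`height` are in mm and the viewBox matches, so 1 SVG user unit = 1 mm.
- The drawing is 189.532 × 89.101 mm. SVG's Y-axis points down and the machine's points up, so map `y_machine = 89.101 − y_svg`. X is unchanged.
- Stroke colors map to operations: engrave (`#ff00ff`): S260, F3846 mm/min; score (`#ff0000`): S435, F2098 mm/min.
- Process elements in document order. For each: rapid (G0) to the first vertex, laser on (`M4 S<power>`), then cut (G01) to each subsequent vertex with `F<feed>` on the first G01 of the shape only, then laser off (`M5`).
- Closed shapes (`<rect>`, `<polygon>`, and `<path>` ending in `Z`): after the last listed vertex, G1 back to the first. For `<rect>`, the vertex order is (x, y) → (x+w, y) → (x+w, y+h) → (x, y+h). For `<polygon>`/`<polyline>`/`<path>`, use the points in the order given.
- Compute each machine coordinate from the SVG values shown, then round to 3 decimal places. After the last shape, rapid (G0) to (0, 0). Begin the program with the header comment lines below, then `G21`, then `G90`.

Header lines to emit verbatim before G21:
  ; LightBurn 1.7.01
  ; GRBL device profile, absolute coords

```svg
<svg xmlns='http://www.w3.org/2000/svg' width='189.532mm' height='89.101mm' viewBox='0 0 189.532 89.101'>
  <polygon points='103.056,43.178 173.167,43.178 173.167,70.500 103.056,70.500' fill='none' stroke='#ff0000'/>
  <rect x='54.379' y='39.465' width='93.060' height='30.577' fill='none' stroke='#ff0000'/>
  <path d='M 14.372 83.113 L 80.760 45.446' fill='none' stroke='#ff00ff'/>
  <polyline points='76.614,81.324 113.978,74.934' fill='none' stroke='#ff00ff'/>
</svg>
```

; LightBurn 1.7.01
; GRBL device profile, absolute coords
G21
G90
G0 X103.056 Y45.923
M4 S435
G01 X173.167 Y45.923 F2098
G01 X173.167 Y18.601
G01 X103.056 Y18.601
G01 X103.056 Y45.923
M5
G0 X54.379 Y49.636
M4 S435
G01 X147.439 Y49.636 F2098
G01 X147.439 Y19.059
G01 X54.379 Y19.059
G01 X54.379 Y49.636
M5
G0 X14.372 Y5.988
M4 S260
G01 X80.760 Y43.655 F3846
M5
G0 X76.614 Y7.777
M4 S260
G01 X113.978 Y14.167 F3846
M5
G0 X0.000 Y0.000

1 u = 1 mm; y_m = 89.101 − y.

[1] `<polygon>` rectangle, #ff0000→score S435 F2098: (103.056,45.923) → (173.167,45.923) → (173.167,18.601) → (103.056,18.601) → (103.056,45.923) (closed)

[2] `<rect>` rectangle, #ff0000→score S435 F2098: (54.379,49.636) → (147.439,49.636) → (147.439,19.059) → (54.379,19.059) → (54.379,49.636) (closed)

[3] `<path>` line segment, #ff00ff→engrave S260 F3846: (14.372,5.988) → (80.760,43.655)

[4] `<polyline>` line segment, #ff00ff→engrave S260 F3846: (76.614,7.777) → (113.978,14.167)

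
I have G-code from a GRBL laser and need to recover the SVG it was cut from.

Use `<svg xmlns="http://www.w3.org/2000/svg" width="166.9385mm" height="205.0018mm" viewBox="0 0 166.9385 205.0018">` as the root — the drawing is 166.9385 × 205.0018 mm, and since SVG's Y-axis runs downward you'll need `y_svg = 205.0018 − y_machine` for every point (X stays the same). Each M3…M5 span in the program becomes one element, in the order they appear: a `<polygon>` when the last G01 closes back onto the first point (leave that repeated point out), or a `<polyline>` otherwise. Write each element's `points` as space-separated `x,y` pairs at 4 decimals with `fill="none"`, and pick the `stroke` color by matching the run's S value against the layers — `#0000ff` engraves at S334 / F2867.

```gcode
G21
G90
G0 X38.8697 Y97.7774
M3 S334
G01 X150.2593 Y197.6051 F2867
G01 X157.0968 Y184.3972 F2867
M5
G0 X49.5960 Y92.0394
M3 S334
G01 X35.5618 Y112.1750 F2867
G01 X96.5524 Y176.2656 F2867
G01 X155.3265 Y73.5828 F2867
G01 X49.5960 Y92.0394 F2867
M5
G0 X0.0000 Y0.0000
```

Each laser-on run becomes one SVG element. Flip Y back into SVG space with y_svg = 205.0018 − y_machine. Every run uses S334, so all elements get stroke `#0000ff` (engrave).

Run 1: The run is open, so emit a `<polyline>` with points (Y-flipped): 38.8697,107.2244 150.2593,7.3967 157.0968,20.6046.

Run 2: The run returns to its start, so emit a `<polygon>` with points (Y-flipped): 49.5960,112.9624 35.5618,92.8268 96.5524,28.7362 155.3265,131.4190.

<svg xmlns="http://www.w3.org/2000/svg" width="166.9385mm" height="205.0018mm" viewBox="0 0 166.9385 205.0018">
  <polyline points="38.8697,107.2244 150.2593,7.3967 157.0968,20.6046" fill="none" stroke="#0000ff"/>
  <polygon points="49.5960,112.9624 35.5618,92.8268 96.5524,28.7362 155.3265,131.4190" fill="none" stroke="#0000ff"/>
</svg>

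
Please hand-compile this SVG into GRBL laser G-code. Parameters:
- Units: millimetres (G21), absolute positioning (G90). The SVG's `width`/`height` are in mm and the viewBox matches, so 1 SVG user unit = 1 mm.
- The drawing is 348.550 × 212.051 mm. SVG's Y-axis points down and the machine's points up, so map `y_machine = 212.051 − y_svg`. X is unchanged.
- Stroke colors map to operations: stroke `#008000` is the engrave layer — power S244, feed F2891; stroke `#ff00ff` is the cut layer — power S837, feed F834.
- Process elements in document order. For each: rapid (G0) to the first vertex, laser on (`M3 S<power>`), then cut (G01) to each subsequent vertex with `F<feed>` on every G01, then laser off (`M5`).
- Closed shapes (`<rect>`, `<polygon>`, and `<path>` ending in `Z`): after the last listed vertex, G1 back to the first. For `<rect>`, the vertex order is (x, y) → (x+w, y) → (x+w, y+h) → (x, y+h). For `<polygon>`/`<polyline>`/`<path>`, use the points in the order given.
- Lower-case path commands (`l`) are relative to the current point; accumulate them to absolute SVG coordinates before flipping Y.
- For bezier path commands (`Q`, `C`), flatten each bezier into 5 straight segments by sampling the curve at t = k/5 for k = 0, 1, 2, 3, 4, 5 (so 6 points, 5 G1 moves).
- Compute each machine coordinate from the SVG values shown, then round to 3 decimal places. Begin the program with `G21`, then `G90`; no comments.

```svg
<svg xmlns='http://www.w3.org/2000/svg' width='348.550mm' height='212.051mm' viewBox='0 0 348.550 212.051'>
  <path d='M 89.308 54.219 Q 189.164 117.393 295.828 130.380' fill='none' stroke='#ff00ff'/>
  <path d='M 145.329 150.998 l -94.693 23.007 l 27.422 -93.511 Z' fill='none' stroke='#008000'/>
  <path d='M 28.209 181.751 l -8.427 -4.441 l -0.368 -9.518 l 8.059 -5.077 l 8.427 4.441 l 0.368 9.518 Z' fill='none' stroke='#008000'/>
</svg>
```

viewBox `0 0 348.550 212.051` with mm width/height → 1 unit = 1 mm. Flip: y_m = 212.051 − y_svg.

**Shape 1** — `<path>` quadratic bezier, stroke `#ff00ff` → cut (S837, F834). Control points (SVG): P0=(89.308,54.219), P1=(189.164,117.393), P2=(295.828,130.380); sampled at t=k/5. Machine vertices: (89.308,157.832) → (129.523,134.570) → (170.282,115.323) → (211.586,100.091) → (253.435,88.873) → (295.828,81.671). Open path.

**Shape 2** — `<path>` regular polygon, stroke `#008000` → engrave (S244, F2891). Machine vertices: (145.329,61.053) → (50.636,38.046) → (78.058,131.557) → (145.329,61.053). Closed: final G1 returns to the first vertex.

**Shape 3** — `<path>` regular polygon, stroke `#008000` → engrave (S244, F2891). Machine vertices: (28.209,30.300) → (19.782,34.741) → (19.414,44.259) → (27.473,49.336) → (35.900,44.895) → (36.268,35.377) → (28.209,30.300). Closed: final G1 returns to the first vertex.

G21
G90
G0 X89.308 Y157.832
M3 S837
G01 X129.523 Y134.570 F834
G01 X170.282 Y115.323 F834
G01 X211.586 Y100.091 F834
G01 X253.435 Y88.873 F834
G01 X295.828 Y81.671 F834
M5
G0 X145.329 Y61.053
M3 S244
G01 X50.636 Y38.046 F2891
G01 X78.058 Y131.557 F2891
G01 X145.329 Y61.053 F2891
M5
G0 X28.209 Y30.300
M3 S244
G01 X19.782 Y34.741 F2891
G01 X19.414 Y44.259 F2891
G01 X27.473 Y49.336 F2891
G01 X35.900 Y44.895 F2891
G01 X36.268 Y35.377 F2891
G01 X28.209 Y30.300 F2891
M5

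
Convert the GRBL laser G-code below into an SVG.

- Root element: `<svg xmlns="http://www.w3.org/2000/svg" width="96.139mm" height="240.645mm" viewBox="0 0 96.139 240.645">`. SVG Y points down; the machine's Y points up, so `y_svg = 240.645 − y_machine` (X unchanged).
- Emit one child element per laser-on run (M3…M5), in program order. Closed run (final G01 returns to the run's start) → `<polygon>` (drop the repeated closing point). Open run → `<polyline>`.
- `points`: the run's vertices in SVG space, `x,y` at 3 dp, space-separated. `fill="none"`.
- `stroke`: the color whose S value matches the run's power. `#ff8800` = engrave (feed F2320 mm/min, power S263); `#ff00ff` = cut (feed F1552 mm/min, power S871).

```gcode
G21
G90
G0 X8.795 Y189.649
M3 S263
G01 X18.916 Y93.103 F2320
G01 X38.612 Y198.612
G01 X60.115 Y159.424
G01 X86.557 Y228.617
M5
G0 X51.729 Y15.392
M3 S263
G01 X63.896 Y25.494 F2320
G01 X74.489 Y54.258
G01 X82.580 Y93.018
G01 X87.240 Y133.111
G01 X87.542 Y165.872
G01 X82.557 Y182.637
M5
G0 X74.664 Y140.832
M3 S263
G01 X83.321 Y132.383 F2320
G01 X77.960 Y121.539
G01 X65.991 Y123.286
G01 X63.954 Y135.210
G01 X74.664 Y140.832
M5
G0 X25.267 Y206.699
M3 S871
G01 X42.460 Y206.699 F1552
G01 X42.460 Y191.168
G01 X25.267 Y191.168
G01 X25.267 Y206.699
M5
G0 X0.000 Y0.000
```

Each laser-on run becomes one SVG element. Flip Y back into SVG space with y_svg = 240.645 − y_machine.

Run 1: S263 ⇒ engrave layer `#ff8800`. The run is open, so emit a `<polyline>` with points (Y-flipped): 8.795,50.996 18.916,147.542 38.612,42.033 60.115,81.221 86.557,12.028.

Run 2: power S263 maps to stroke `#ff8800` (engrave). The run is open, so emit a `<polyline>` with points (Y-flipped): 51.729,225.253 63.896,215.151 74.489,186.387 82.580,147.627 87.240,107.534 87.542,74.773 82.557,58.008.

Run 3: S263 ⇒ engrave layer `#ff8800`. The run returns to its start, so emit a `<polygon>` with points (Y-flipped): 74.664,99.813 83.321,108.262 77.960,119.106 65.991,117.359 63.954,105.435.

Run 4: S871 ⇒ cut layer `#ff00ff`. The run returns to its start, so emit a `<polygon>` with points (Y-flipped): 25.267,33.946 42.460,33.946 42.460,49.477 25.267,49.477.

<svg xmlns="http://www.w3.org/2000/svg" width="96.139mm" height="240.645mm" viewBox="0 0 96.139 240.645">
  <polyline points="8.795,50.996 18.916,147.542 38.612,42.033 60.115,81.221 86.557,12.028" fill="none" stroke="#ff8800"/>
  <polyline points="51.729,225.253 63.896,215.151 74.489,186.387 82.580,147.627 87.240,107.534 87.542,74.773 82.557,58.008" fill="none" stroke="#ff8800"/>
  <polygon points="74.664,99.813 83.321,108.262 77.960,119.106 65.991,117.359 63.954,105.435" fill="none" stroke="#ff8800"/>
  <polygon points="25.267,33.946 42.460,33.946 42.460,49.477 25.267,49.477" fill="none" stroke="#ff00ff"/>
</svg>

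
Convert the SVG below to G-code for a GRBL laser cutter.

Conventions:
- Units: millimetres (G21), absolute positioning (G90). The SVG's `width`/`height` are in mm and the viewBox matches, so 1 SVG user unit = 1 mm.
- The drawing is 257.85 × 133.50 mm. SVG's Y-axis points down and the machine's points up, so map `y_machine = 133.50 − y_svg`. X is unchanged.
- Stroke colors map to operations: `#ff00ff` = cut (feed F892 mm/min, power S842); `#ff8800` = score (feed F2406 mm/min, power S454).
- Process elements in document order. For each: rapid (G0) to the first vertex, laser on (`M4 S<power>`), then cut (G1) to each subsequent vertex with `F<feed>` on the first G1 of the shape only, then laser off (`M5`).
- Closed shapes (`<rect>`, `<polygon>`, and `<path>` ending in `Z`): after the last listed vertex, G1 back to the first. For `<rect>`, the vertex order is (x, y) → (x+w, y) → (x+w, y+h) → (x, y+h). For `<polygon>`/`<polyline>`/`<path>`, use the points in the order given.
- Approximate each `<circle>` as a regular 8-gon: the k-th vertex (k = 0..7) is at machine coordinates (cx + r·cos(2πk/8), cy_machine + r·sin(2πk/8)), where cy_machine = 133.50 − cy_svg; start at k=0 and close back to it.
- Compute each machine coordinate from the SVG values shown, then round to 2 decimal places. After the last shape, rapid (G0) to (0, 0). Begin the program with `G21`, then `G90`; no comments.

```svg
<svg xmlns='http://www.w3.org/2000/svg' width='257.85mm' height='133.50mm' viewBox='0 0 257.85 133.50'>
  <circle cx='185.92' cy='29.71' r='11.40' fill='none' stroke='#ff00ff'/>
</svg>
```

G21
G90
G0 X197.32 Y103.79
M4 S842
G1 X193.98 Y111.85 F892
G1 X185.92 Y115.19
G1 X177.86 Y111.85
G1 X174.52 Y103.79
G1 X177.86 Y95.73
G1 X185.92 Y92.39
G1 X193.98 Y95.73
G1 X197.32 Y103.79
M5
G0 X0.00 Y0.00

viewBox `0 0 257.85 133.50` with mm width/height → 1 unit = 1 mm. Flip: y_m = 133.50 − y_svg.

**Shape 1** — `<circle>` circle, stroke `#ff00ff` → cut (S842, F892). Machine vertices: (197.32,103.79) → (193.98,111.85) → (185.92,115.19) → (177.86,111.85) → (174.52,103.79) → (177.86,95.73) → (185.92,92.39) → (193.98,95.73) → (197.32,103.79). Closed: final G1 returns to the first vertex.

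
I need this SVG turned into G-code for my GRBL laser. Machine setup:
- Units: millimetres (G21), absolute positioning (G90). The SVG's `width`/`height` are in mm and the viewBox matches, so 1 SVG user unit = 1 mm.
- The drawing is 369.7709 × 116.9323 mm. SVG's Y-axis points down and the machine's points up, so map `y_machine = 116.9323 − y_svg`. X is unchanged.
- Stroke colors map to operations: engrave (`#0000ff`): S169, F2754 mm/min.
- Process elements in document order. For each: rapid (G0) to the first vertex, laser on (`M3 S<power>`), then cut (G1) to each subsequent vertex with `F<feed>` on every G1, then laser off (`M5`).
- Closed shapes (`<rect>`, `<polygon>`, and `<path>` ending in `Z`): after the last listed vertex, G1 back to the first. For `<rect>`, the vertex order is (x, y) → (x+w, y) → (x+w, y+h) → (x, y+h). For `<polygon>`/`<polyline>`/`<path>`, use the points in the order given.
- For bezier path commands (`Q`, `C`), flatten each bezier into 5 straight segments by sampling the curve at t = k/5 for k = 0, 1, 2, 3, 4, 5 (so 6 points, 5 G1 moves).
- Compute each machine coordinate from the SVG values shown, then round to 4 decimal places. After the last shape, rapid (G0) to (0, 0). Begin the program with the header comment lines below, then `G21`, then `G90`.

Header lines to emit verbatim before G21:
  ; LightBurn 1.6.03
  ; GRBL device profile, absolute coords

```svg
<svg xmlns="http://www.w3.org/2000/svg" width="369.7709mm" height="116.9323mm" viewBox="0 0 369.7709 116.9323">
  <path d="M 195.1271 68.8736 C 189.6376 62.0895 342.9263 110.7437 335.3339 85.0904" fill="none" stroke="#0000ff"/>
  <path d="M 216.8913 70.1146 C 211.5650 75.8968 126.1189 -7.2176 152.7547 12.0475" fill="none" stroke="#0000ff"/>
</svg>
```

viewBox `0 0 369.7709 116.9323` with mm width/height → 1 unit = 1 mm. Flip: y_m = 116.9323 − y_svg.

**Shape 1** — `<path>` cubic bezier, stroke `#0000ff` → engrave (S169, F2754). Control points (SVG): P0=(195.1271,68.8736), P1=(189.6376,62.0895), P2=(342.9263,110.7437), P3=(335.3339,85.0904); sampled at t=k/5. Machine vertices: (195.1271,48.0587) → (208.3295,46.5145) → (244.2950,37.8930) → (287.6800,28.4218) → (323.1409,24.3289) → (335.3339,31.8419). Open path.

**Shape 2** — `<path>` cubic bezier, stroke `#0000ff` → engrave (S169, F2754). Control points (SVG): P0=(216.8913,70.1146), P1=(211.5650,75.8968), P2=(126.1189,-7.2176), P3=(152.7547,12.0475); sampled at t=k/5. Machine vertices: (216.8913,46.8177) → (205.6188,52.4858) → (184.3431,70.3078) → (162.2901,91.1024) → (148.6854,105.6885) → (152.7547,104.8848). Open path.

; LightBurn 1.6.03
; GRBL device profile, absolute coords
G21
G90
G0 X195.1271 Y48.0587
M3 S169
G1 X208.3295 Y46.5145 F2754
G1 X244.2950 Y37.8930 F2754
G1 X287.6800 Y28.4218 F2754
G1 X323.1409 Y24.3289 F2754
G1 X335.3339 Y31.8419 F2754
M5
G0 X216.8913 Y46.8177
M3 S169
G1 X205.6188 Y52.4858 F2754
G1 X184.3431 Y70.3078 F2754
G1 X162.2901 Y91.1024 F2754
G1 X148.6854 Y105.6885 F2754
G1 X152.7547 Y104.8848 F2754
M5
G0 X0.0000 Y0.0000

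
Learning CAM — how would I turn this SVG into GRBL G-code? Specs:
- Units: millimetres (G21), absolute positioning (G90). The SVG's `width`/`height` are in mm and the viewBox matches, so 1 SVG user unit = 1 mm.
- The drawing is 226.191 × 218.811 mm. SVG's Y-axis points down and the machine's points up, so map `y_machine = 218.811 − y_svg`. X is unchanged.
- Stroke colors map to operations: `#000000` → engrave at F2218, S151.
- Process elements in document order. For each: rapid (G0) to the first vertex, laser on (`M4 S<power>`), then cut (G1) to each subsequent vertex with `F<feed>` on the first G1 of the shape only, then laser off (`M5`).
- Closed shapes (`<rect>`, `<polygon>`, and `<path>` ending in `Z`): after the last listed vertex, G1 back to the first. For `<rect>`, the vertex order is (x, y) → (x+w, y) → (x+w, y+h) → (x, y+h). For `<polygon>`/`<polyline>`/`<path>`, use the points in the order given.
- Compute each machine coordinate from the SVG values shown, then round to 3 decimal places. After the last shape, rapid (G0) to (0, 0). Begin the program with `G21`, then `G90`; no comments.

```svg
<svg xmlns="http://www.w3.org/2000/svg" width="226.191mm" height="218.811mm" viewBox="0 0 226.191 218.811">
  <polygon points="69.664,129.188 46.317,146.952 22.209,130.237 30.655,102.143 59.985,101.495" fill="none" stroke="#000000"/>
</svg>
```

G21
G90
G0 X69.664 Y89.623
M4 S151
G1 X46.317 Y71.859 F2218
G1 X22.209 Y88.574
G1 X30.655 Y116.668
G1 X59.985 Y117.316
G1 X69.664 Y89.623
M5
G0 X0.000 Y0.000

Since the viewBox matches the mm dimensions, user units are millimetres directly. The only transform is the Y-flip y_m = 218.811 − y_svg.

Shape 1 is a regular polygon drawn with `<polygon>`. Its stroke #000000 means engrave at S151, F2218. After flipping Y the toolpath is (69.664,89.623) → (46.317,71.859) → (22.209,88.574) → (30.655,116.668) → (59.985,117.316) → (69.664,89.623), returning to the start.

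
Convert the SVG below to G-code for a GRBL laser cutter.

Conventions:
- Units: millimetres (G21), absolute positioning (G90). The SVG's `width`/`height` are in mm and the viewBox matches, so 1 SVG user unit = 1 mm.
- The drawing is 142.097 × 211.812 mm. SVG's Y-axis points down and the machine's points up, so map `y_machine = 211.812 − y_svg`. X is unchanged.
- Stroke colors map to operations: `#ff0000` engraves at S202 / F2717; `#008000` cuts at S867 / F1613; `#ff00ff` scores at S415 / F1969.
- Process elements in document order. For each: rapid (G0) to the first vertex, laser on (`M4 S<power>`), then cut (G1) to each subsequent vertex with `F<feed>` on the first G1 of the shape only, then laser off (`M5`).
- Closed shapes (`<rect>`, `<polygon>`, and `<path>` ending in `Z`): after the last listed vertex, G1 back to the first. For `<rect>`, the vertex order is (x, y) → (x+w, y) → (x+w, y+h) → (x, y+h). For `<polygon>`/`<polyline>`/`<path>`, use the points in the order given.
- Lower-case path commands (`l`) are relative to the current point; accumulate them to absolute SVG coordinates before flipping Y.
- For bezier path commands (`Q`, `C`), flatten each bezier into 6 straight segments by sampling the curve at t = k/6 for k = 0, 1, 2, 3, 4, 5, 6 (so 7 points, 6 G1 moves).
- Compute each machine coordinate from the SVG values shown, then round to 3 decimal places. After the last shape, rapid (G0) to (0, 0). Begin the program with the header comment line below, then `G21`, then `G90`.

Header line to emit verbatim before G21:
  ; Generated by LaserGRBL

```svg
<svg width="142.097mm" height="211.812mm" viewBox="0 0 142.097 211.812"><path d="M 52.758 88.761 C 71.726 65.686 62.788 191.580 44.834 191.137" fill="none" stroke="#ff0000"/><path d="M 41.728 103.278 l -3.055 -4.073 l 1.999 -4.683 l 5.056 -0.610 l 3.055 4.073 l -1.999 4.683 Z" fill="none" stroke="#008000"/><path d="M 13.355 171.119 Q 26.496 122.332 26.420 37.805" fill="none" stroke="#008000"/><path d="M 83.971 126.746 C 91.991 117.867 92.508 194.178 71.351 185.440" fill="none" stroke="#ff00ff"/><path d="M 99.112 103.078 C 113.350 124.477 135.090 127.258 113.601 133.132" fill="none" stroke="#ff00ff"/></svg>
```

; Generated by LaserGRBL
G21
G90
G0 X52.758 Y123.051
M4 S202
G1 X60.004 Y123.449 F2717
G1 X63.124 Y106.666
G1 X62.642 Y80.350
G1 X59.083 Y52.148
G1 X52.972 Y29.707
G1 X44.834 Y20.675
M5
G0 X41.728 Y108.534
M4 S867
G1 X38.673 Y112.607 F1613
G1 X40.672 Y117.290
G1 X45.728 Y117.900
G1 X48.783 Y113.827
G1 X46.784 Y109.144
G1 X41.728 Y108.534
M5
G0 X13.355 Y40.693
M4 S867
G1 X17.368 Y57.948 F1613
G1 X20.647 Y77.189
G1 X23.192 Y98.415
G1 X25.002 Y121.627
G1 X26.078 Y146.824
G1 X26.420 Y174.007
M5
G0 X83.971 Y85.066
M4 S415
G1 X87.290 Y83.194 F1969
G1 X88.965 Y71.853
G1 X88.602 Y55.772
G1 X85.808 Y39.679
G1 X80.189 Y28.302
G1 X71.351 Y26.372
M5
G0 X99.112 Y108.734
M4 S415
G1 X106.621 Y99.485 F1969
G1 X113.972 Y92.737
G1 X119.754 Y87.885
G1 X122.559 Y84.327
G1 X120.978 Y81.460
G1 X113.601 Y78.680
M5
G0 X0.000 Y0.000

Since the viewBox matches the mm dimensions, user units are millimetres directly. The only transform is the Y-flip y_m = 211.812 − y_svg.

Shape 1 is a cubic bezier drawn with `<path>`. Its stroke #ff0000 means engrave at S202, F2717. After flipping Y the toolpath is (52.758,123.051) → (60.004,123.449) → (63.124,106.666) → (62.642,80.350) → (59.083,52.148) → (52.972,29.707) → (44.834,20.675).

Shape 2 is a regular polygon drawn with `<path>`. Its stroke #008000 means cut at S867, F1613. After flipping Y the toolpath is (41.728,108.534) → (38.673,112.607) → (40.672,117.290) → (45.728,117.900) → (48.783,113.827) → (46.784,109.144) → (41.728,108.534), returning to the start.

Shape 3 is a quadratic bezier drawn with `<path>`. Its stroke #008000 means cut at S867, F1613. After flipping Y the toolpath is (13.355,40.693) → (17.368,57.948) → (20.647,77.189) → (23.192,98.415) → (25.002,121.627) → (26.078,146.824) → (26.420,174.007).

Shape 4 is a cubic bezier drawn with `<path>`. Its stroke #ff00ff means score at S415, F1969. After flipping Y the toolpath is (83.971,85.066) → (87.290,83.194) → (88.965,71.853) → (88.602,55.772) → (85.808,39.679) → (80.189,28.302) → (71.351,26.372).

Shape 5 is a cubic bezier drawn with `<path>`. Its stroke #ff00ff means score at S415, F1969. After flipping Y the toolpath is (99.112,108.734) → (106.621,99.485) → (113.972,92.737) → (119.754,87.885) → (122.559,84.327) → (120.978,81.460) → (113.601,78.680).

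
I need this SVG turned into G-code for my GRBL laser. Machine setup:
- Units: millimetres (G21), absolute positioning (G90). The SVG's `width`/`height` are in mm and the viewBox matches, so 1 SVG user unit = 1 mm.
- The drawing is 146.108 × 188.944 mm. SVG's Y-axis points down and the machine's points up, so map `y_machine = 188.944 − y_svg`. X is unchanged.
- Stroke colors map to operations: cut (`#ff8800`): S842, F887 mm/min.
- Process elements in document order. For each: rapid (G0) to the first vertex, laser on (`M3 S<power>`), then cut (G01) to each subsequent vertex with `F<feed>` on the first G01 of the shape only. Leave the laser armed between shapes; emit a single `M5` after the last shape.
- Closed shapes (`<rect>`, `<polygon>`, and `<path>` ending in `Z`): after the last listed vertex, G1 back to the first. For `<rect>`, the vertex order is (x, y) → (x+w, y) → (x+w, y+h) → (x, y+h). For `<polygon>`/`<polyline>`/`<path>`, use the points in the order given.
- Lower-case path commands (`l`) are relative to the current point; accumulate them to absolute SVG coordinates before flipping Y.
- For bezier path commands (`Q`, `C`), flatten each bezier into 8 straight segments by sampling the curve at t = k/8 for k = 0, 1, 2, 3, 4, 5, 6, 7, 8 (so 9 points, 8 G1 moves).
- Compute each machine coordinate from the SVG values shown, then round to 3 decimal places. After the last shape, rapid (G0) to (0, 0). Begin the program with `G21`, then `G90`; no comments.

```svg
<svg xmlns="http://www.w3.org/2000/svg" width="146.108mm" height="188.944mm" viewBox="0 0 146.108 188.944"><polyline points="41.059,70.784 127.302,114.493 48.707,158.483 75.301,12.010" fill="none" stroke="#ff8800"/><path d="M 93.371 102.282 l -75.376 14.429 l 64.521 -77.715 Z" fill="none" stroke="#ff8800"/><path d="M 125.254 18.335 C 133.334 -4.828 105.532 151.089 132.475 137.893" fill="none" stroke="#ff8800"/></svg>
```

1 u = 1 mm; y_m = 188.944 − y.

[1] `<polyline>` open polyline, #ff8800→cut S842 F887: (41.059,118.160) → (127.302,74.451) → (48.707,30.461) → (75.301,176.934)

[2] `<path>` closed polygon, #ff8800→cut S842 F887: (93.371,86.662) → (17.995,72.233) → (82.516,149.948) → (93.371,86.662) (closed)

[3] `<path>` cubic bezier, #ff8800→cut S842 F887: (125.254,170.609) → (126.779,171.581) → (126.002,159.844) → (123.985,139.480) → (121.791,114.568) → (120.481,89.188) → (121.116,67.422) → (124.761,53.350) → (132.475,51.051)

G21
G90
G0 X41.059 Y118.160
M3 S842
G01 X127.302 Y74.451 F887
G01 X48.707 Y30.461
G01 X75.301 Y176.934
G0 X93.371 Y86.662
M3 S842
G01 X17.995 Y72.233 F887
G01 X82.516 Y149.948
G01 X93.371 Y86.662
G0 X125.254 Y170.609
M3 S842
G01 X126.779 Y171.581 F887
G01 X126.002 Y159.844
G01 X123.985 Y139.480
G01 X121.791 Y114.568
G01 X120.481 Y89.188
G01 X121.116 Y67.422
G01 X124.761 Y53.350
G01 X132.475 Y51.051
M5
G0 X0.000 Y0.000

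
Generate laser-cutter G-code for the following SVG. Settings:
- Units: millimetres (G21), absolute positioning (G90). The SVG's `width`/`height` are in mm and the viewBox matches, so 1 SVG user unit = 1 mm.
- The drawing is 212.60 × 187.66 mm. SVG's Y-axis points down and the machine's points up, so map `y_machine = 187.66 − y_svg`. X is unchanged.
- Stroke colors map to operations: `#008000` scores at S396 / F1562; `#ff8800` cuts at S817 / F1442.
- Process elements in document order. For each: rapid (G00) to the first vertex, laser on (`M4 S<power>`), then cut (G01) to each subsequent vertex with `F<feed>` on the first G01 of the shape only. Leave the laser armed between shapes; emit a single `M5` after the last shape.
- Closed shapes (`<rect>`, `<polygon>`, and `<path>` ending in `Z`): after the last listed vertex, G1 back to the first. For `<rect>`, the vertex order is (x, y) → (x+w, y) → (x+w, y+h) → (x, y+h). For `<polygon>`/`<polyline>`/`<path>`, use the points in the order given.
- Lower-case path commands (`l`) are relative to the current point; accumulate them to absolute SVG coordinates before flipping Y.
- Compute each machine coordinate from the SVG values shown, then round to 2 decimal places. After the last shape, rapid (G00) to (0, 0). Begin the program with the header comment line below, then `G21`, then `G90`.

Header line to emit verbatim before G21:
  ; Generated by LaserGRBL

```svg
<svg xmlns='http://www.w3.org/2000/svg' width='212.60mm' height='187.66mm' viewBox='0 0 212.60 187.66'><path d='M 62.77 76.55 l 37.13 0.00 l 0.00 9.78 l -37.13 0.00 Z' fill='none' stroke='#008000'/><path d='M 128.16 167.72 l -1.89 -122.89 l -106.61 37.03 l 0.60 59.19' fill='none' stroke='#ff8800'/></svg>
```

Since the viewBox matches the mm dimensions, user units are millimetres directly. The only transform is the Y-flip y_m = 187.66 − y_svg.

Shape 1 is a rectangle drawn with `<path>`. Its stroke #008000 means score at S396, F1562. After flipping Y the toolpath is (62.77,111.11) → (99.90,111.11) → (99.90,101.33) → (62.77,101.33) → (62.77,111.11), returning to the start.

Shape 2 is a open polyline drawn with `<path>`. Its stroke #ff8800 means cut at S817, F1442. After flipping Y the toolpath is (128.16,19.94) → (126.27,142.83) → (19.66,105.80) → (20.26,46.61).

; Generated by LaserGRBL
G21
G90
G00 X62.77 Y111.11
M4 S396
G01 X99.90 Y111.11 F1562
G01 X99.90 Y101.33
G01 X62.77 Y101.33
G01 X62.77 Y111.11
G00 X128.16 Y19.94
M4 S817
G01 X126.27 Y142.83 F1442
G01 X19.66 Y105.80
G01 X20.26 Y46.61
M5
G00 X0.00 Y0.00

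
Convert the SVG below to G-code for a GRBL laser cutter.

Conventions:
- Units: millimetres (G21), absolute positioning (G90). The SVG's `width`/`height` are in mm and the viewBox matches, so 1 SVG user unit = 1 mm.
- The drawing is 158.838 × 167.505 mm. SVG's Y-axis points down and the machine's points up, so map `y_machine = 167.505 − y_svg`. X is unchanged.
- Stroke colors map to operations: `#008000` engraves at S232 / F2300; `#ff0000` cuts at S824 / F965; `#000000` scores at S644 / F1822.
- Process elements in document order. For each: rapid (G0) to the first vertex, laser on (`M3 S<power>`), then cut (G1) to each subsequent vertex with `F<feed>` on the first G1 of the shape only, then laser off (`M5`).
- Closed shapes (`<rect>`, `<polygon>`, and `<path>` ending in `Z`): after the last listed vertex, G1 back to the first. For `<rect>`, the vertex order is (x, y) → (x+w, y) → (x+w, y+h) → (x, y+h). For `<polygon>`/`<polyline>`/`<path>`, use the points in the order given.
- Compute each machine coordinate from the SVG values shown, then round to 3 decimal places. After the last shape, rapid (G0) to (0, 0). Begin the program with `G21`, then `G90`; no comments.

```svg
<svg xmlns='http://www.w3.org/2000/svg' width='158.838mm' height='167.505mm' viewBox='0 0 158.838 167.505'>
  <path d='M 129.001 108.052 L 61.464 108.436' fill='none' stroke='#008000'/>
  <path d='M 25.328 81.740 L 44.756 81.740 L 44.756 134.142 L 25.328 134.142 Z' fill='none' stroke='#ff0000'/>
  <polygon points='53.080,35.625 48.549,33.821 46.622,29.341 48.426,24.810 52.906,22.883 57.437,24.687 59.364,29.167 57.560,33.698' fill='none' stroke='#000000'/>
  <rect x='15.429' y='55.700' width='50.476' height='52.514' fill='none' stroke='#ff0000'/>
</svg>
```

Since the viewBox matches the mm dimensions, user units are millimetres directly. The only transform is the Y-flip y_m = 167.505 − y_svg.

Shape 1 is a line segment drawn with `<path>`. Its stroke #008000 means engrave at S232, F2300. After flipping Y the toolpath is (129.001,59.453) → (61.464,59.069).

Shape 2 is a rectangle drawn with `<path>`. Its stroke #ff0000 means cut at S824, F965. After flipping Y the toolpath is (25.328,85.765) → (44.756,85.765) → (44.756,33.363) → (25.328,33.363) → (25.328,85.765), returning to the start.

Shape 3 is a regular polygon drawn with `<polygon>`. Its stroke #000000 means score at S644, F1822. After flipping Y the toolpath is (53.080,131.880) → (48.549,133.684) → (46.622,138.164) → (48.426,142.695) → (52.906,144.622) → (57.437,142.818) → (59.364,138.338) → (57.560,133.807) → (53.080,131.880), returning to the start.

Shape 4 is a rectangle drawn with `<rect>`. Its stroke #ff0000 means cut at S824, F965. After flipping Y the toolpath is (15.429,111.805) → (65.905,111.805) → (65.905,59.291) → (15.429,59.291) → (15.429,111.805), returning to the start.

G21
G90
G0 X129.001 Y59.453
M3 S232
G1 X61.464 Y59.069 F2300
M5
G0 X25.328 Y85.765
M3 S824
G1 X44.756 Y85.765 F965
G1 X44.756 Y33.363
G1 X25.328 Y33.363
G1 X25.328 Y85.765
M5
G0 X53.080 Y131.880
M3 S644
G1 X48.549 Y133.684 F1822
G1 X46.622 Y138.164
G1 X48.426 Y142.695
G1 X52.906 Y144.622
G1 X57.437 Y142.818
G1 X59.364 Y138.338
G1 X57.560 Y133.807
G1 X53.080 Y131.880
M5
G0 X15.429 Y111.805
M3 S824
G1 X65.905 Y111.805 F965
G1 X65.905 Y59.291
G1 X15.429 Y59.291
G1 X15.429 Y111.805
M5
G0 X0.000 Y0.000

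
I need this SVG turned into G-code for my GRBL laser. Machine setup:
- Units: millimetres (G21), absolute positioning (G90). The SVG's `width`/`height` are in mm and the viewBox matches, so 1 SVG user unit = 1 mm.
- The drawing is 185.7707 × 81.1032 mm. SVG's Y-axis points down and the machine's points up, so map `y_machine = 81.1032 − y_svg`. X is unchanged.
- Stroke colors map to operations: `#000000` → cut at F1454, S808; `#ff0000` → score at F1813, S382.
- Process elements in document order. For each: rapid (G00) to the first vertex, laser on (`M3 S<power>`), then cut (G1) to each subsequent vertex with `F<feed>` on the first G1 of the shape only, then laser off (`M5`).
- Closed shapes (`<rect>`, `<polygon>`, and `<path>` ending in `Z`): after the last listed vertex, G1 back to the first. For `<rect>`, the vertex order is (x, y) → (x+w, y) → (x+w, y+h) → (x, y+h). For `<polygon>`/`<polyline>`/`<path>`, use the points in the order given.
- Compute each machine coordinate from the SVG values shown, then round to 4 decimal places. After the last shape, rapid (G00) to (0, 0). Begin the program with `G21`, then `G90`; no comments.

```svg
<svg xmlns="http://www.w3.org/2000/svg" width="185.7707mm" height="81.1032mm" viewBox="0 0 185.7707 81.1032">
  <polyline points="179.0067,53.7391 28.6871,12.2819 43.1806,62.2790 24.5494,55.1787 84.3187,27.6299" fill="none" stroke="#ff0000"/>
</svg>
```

1 u = 1 mm; y_m = 81.1032 − y.

[1] `<polyline>` open polyline, #ff0000→score S382 F1813: (179.0067,27.3641) → (28.6871,68.8213) → (43.1806,18.8242) → (24.5494,25.9245) → (84.3187,53.4733)

G21
G90
G00 X179.0067 Y27.3641
M3 S382
G1 X28.6871 Y68.8213 F1813
G1 X43.1806 Y18.8242
G1 X24.5494 Y25.9245
G1 X84.3187 Y53.4733
M5
G00 X0.0000 Y0.0000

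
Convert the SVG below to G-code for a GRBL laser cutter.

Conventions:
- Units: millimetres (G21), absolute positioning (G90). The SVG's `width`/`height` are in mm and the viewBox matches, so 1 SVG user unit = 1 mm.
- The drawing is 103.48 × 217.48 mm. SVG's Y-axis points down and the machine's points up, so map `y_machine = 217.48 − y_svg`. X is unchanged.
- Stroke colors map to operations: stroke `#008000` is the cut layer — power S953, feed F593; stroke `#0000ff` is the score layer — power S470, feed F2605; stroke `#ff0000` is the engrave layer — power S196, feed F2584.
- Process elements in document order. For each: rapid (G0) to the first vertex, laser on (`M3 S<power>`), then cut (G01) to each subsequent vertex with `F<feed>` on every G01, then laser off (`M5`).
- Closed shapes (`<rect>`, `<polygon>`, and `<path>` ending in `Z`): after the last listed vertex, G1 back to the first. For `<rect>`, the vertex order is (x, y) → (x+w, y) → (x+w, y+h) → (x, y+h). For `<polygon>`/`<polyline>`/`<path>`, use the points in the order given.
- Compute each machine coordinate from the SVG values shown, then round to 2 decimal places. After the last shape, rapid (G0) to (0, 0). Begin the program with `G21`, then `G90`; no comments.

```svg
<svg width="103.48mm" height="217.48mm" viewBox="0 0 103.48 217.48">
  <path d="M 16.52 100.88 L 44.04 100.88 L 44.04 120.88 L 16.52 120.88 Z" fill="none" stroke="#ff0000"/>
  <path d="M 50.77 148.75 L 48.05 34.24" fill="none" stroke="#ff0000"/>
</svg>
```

1 u = 1 mm; y_m = 217.48 − y.

[1] `<path>` rectangle, #ff0000→engrave S196 F2584: (16.52,116.60) → (44.04,116.60) → (44.04,96.60) → (16.52,96.60) → (16.52,116.60) (closed)

[2] `<path>` line segment, #ff0000→engrave S196 F2584: (50.77,68.73) → (48.05,183.24)

G21
G90
G0 X16.52 Y116.60
M3 S196
G01 X44.04 Y116.60 F2584
G01 X44.04 Y96.60 F2584
G01 X16.52 Y96.60 F2584
G01 X16.52 Y116.60 F2584
M5
G0 X50.77 Y68.73
M3 S196
G01 X48.05 Y183.24 F2584
M5
G0 X0.00 Y0.00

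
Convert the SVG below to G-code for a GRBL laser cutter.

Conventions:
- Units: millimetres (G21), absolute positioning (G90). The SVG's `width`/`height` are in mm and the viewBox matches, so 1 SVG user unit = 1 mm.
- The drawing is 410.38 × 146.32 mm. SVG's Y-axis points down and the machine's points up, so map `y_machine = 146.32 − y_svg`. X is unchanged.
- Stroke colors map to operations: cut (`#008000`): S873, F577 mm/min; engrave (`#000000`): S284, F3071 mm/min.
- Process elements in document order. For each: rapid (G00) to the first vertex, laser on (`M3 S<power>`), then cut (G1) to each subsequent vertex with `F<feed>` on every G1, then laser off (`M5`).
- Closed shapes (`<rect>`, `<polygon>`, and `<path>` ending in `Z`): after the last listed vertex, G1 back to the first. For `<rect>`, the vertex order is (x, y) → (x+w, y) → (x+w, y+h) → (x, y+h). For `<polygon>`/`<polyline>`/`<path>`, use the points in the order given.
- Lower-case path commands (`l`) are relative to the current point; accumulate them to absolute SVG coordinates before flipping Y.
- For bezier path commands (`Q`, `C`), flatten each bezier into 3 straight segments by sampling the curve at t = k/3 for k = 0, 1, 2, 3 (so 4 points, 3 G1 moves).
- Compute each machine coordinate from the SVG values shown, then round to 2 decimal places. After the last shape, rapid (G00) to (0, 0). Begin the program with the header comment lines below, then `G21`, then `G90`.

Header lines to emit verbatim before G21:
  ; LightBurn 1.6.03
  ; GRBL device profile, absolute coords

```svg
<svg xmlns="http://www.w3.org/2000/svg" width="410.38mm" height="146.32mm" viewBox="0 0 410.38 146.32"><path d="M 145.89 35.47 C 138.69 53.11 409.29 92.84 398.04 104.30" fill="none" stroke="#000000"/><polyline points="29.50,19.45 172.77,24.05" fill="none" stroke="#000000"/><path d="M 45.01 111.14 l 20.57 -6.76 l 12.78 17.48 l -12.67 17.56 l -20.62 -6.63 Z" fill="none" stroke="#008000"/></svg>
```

; LightBurn 1.6.03
; GRBL device profile, absolute coords
G21
G90
G00 X145.89 Y110.85
M3 S284
G1 X210.56 Y87.71 F3071
G1 X336.07 Y61.04 F3071
G1 X398.04 Y42.02 F3071
M5
G00 X29.50 Y126.87
M3 S284
G1 X172.77 Y122.27 F3071
M5
G00 X45.01 Y35.18
M3 S873
G1 X65.58 Y41.94 F577
G1 X78.36 Y24.46 F577
G1 X65.69 Y6.90 F577
G1 X45.07 Y13.53 F577
G1 X45.01 Y35.18 F577
M5
G00 X0.00 Y0.00

Since the viewBox matches the mm dimensions, user units are millimetres directly. The only transform is the Y-flip y_m = 146.32 − y_svg.

Shape 1 is a cubic bezier drawn with `<path>`. Its stroke #000000 means engrave at S284, F3071. After flipping Y the toolpath is (145.89,110.85) → (210.56,87.71) → (336.07,61.04) → (398.04,42.02).

Shape 2 is a line segment drawn with `<polyline>`. Its stroke #000000 means engrave at S284, F3071. After flipping Y the toolpath is (29.50,126.87) → (172.77,122.27).

Shape 3 is a regular polygon drawn with `<path>`. Its stroke #008000 means cut at S873, F577. After flipping Y the toolpath is (45.01,35.18) → (65.58,41.94) → (78.36,24.46) → (65.69,6.90) → (45.07,13.53) → (45.01,35.18), returning to the start.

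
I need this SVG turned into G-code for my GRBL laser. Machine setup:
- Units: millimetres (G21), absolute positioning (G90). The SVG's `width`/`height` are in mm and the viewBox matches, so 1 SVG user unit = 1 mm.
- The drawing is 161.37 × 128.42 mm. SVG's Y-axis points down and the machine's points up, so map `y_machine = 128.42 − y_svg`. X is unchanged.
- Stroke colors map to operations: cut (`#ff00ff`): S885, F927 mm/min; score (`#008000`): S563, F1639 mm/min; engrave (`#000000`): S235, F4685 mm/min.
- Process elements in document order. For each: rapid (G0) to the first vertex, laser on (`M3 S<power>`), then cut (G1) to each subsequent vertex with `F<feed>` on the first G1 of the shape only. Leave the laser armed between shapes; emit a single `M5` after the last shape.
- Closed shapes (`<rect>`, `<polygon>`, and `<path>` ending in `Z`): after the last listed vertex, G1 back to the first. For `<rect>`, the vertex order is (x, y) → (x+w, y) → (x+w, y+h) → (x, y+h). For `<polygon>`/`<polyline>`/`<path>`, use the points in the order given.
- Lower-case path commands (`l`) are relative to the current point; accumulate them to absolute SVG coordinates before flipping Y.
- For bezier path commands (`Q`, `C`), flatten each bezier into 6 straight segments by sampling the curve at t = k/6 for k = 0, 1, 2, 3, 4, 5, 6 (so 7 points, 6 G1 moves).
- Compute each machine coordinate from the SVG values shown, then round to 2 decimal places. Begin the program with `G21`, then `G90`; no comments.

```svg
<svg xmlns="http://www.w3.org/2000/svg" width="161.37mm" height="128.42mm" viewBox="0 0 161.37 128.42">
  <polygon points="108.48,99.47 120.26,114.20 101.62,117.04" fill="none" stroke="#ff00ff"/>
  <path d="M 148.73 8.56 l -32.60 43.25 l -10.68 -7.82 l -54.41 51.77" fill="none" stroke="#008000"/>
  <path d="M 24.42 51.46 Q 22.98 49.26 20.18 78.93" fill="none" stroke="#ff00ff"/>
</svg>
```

viewBox `0 0 161.37 128.42` with mm width/height → 1 unit = 1 mm. Flip: y_m = 128.42 − y_svg.

**Shape 1** — `<polygon>` regular polygon, stroke `#ff00ff` → cut (S885, F927). Machine vertices: (108.48,28.95) → (120.26,14.22) → (101.62,11.38) → (108.48,28.95). Closed: final G1 returns to the first vertex.

**Shape 2** — `<path>` open polyline, stroke `#008000` → score (S563, F1639). Machine vertices: (148.73,119.86) → (116.13,76.61) → (105.45,84.43) → (51.04,32.66). Open path.

**Shape 3** — `<path>` quadratic bezier, stroke `#ff00ff` → cut (S885, F927). Control points (SVG): P0=(24.42,51.46), P1=(22.98,49.26), P2=(20.18,78.93); sampled at t=k/6. Machine vertices: (24.42,76.96) → (23.90,76.81) → (23.31,74.89) → (22.64,71.19) → (21.90,65.73) → (21.08,58.49) → (20.18,49.49). Open path.

G21
G90
G0 X108.48 Y28.95
M3 S885
G1 X120.26 Y14.22 F927
G1 X101.62 Y11.38
G1 X108.48 Y28.95
G0 X148.73 Y119.86
M3 S563
G1 X116.13 Y76.61 F1639
G1 X105.45 Y84.43
G1 X51.04 Y32.66
G0 X24.42 Y76.96
M3 S885
G1 X23.90 Y76.81 F927
G1 X23.31 Y74.89
G1 X22.64 Y71.19
G1 X21.90 Y65.73
G1 X21.08 Y58.49
G1 X20.18 Y49.49
M5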